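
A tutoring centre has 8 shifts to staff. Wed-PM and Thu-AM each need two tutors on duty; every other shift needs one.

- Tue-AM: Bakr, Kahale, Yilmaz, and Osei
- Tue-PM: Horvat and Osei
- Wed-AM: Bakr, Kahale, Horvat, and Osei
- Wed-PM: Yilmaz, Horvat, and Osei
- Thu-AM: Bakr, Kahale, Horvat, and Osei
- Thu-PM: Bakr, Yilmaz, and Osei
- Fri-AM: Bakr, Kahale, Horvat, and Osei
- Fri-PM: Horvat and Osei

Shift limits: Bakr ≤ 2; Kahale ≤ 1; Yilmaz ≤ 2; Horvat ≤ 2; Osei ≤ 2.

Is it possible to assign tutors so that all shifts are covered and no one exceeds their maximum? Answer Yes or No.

Total capacity is 2+1+2+2+2 = 9 but 10 worker-slots are needed — infeasible.

No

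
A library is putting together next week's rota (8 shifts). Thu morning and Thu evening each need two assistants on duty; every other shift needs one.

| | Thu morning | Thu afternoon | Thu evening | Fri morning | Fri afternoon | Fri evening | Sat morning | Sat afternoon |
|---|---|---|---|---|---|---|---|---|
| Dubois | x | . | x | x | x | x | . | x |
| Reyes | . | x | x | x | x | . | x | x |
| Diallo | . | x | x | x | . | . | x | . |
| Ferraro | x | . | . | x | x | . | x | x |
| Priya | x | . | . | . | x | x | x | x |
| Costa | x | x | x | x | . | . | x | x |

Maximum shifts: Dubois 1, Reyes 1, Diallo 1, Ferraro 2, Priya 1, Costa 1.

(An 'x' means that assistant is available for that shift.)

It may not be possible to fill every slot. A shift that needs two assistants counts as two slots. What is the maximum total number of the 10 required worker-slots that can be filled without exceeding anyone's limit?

Total capacity across all assistants is 1+1+1+2+1+1 = 7, and 10 slots are needed, so at most 7 can be filled.
An assignment achieving 7: Thu morning→Ferraro+Priya, Thu afternoon→Reyes, Thu evening→Diallo+Costa, Fri afternoon→Ferraro, Fri evening→Dubois.
Loads: Dubois 1/1, Reyes 1/1, Diallo 1/1, Ferraro 2/2, Priya 1/1, Costa 1/1.

7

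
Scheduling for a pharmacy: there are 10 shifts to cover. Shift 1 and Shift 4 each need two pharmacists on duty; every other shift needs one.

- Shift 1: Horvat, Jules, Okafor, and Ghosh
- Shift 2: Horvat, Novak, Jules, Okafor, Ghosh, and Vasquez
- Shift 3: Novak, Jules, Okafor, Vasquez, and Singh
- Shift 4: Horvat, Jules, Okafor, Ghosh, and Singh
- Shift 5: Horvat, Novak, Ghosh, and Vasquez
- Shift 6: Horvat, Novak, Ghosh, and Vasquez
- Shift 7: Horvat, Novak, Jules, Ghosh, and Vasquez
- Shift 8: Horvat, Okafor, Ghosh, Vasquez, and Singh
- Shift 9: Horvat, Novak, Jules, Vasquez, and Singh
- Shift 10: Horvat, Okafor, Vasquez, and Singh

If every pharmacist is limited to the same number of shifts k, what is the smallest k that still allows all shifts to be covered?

2

With 7 pharmacists and 12 worker-slots to fill, someone must work at least ⌈12/7⌉ = 2 shifts, so k ≥ 2.
k = 2 works: Shift 1→Jules+Ghosh, Shift 2→Vasquez, Shift 3→Novak, Shift 4→Ghosh+Singh, Shift 5→Horvat, Shift 6→Horvat, Shift 7→Novak, Shift 8→Okafor, Shift 9→Jules, Shift 10→Okafor.
Loads: Horvat 2, Novak 2, Jules 2, Okafor 2, Ghosh 2, Vasquez 1, Singh 1 — all ≤ 2.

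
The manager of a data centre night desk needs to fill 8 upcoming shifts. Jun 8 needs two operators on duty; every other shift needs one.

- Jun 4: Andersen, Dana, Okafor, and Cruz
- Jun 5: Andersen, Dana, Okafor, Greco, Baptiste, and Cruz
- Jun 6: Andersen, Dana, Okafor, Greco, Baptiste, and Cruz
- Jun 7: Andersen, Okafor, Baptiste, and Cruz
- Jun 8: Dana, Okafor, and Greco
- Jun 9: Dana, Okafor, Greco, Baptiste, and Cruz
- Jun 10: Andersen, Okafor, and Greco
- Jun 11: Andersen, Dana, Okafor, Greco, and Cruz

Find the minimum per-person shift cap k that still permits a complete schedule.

With 6 operators and 9 worker-slots to fill, someone must work at least ⌈9/6⌉ = 2 shifts, so k ≥ 2.
k = 2 works: Jun 4→Andersen, Jun 5→Greco, Jun 6→Baptiste, Jun 7→Okafor, Jun 8→Dana+Okafor, Jun 9→Dana, Jun 10→Andersen, Jun 11→Greco.
Loads: Andersen 2, Dana 2, Okafor 2, Greco 2, Baptiste 1, Cruz 0 — all ≤ 2.

2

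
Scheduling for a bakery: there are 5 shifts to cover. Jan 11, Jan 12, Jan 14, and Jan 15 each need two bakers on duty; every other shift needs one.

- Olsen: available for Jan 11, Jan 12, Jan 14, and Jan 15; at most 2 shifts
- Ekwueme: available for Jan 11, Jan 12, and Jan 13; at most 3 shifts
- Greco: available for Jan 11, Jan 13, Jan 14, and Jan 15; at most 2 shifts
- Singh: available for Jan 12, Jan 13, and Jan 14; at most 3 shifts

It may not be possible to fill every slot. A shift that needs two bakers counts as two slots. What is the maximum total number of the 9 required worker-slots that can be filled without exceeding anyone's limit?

Total capacity across all bakers is 2+3+2+3 = 10, and 9 slots are needed, so at most 9 can be filled.
An assignment achieving 9: Jan 11→Olsen+Ekwueme, Jan 12→Ekwueme+Singh, Jan 13→Ekwueme, Jan 14→Greco+Singh, Jan 15→Olsen+Greco.
Loads: Olsen 2/2, Ekwueme 3/3, Greco 2/2, Singh 2/3.

9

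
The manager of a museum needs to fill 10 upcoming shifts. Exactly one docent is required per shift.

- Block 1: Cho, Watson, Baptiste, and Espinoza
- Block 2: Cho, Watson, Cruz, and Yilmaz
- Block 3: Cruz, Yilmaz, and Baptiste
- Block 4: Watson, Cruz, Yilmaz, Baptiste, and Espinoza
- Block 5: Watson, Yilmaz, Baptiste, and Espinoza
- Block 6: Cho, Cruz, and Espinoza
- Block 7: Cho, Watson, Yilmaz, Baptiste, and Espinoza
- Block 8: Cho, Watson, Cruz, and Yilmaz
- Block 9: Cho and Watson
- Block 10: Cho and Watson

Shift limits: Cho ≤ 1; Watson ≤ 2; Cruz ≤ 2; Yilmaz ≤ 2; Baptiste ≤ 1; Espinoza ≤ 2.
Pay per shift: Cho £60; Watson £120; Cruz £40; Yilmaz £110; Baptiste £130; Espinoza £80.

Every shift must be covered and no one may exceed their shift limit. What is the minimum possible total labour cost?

£890

Picking the cheapest available docent for each shift independently would cost £520, but that ignores the shift limits.
An optimal schedule: Block 1→Watson, Block 2→Yilmaz, Block 3→Cruz, Block 4→Espinoza, Block 5→Baptiste, Block 6→Cruz, Block 7→Espinoza, Block 8→Yilmaz, Block 9→Cho, Block 10→Watson.
Total: 120 + 110 + 40 + 80 + 130 + 40 + 80 + 110 + 60 + 120 = £890.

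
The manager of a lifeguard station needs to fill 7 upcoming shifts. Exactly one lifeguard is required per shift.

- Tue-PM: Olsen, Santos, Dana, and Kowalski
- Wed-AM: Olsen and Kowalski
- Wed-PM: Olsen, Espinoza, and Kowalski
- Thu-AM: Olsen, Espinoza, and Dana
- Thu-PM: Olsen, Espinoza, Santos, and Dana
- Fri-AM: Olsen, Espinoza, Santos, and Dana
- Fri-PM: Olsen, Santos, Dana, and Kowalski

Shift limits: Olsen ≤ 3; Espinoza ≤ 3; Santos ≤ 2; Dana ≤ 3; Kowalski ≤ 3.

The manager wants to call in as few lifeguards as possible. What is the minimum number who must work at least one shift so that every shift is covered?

7 slots to fill and no one can take more than 3, so at least ⌈7/3⌉ = 3 lifeguards are needed.
Olsen, Espinoza, and Santos alone can cover everything: Tue-PM→Olsen, Wed-AM→Olsen, Wed-PM→Olsen, Thu-AM→Espinoza, Thu-PM→Espinoza, Fri-AM→Espinoza, Fri-PM→Santos.

3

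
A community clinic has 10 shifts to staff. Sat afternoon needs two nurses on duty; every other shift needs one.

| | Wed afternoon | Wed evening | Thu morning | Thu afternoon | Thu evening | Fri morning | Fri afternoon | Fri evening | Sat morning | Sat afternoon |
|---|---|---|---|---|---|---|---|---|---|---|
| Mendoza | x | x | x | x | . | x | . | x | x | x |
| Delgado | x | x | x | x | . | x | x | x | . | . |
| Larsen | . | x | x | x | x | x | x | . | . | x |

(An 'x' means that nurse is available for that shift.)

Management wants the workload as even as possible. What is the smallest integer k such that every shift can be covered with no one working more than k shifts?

With 3 nurses and 11 worker-slots to fill, someone must work at least ⌈11/3⌉ = 4 shifts, so k ≥ 4.
k = 4 works: Wed afternoon→Mendoza, Wed evening→Delgado, Thu morning→Delgado, Thu afternoon→Delgado, Thu evening→Larsen, Fri morning→Larsen, Fri afternoon→Delgado, Fri evening→Mendoza, Sat morning→Mendoza, Sat afternoon→Mendoza+Larsen.
Loads: Mendoza 4, Delgado 4, Larsen 3 — all ≤ 4.

4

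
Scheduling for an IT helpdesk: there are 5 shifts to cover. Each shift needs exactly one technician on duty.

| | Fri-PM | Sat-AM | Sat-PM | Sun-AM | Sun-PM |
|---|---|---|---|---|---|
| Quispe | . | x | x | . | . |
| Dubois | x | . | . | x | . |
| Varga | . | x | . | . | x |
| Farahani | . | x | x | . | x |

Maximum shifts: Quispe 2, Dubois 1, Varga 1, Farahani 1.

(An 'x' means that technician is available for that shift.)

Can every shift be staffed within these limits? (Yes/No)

No

Total capacity is 5 and 5 slots are needed, so capacity alone doesn't rule it out.
Shifts {Fri-PM, Sun-AM} need 2 worker-slots in total, but the technicians available for any of those shifts (Dubois) can supply at most 1 among them. So no valid schedule exists.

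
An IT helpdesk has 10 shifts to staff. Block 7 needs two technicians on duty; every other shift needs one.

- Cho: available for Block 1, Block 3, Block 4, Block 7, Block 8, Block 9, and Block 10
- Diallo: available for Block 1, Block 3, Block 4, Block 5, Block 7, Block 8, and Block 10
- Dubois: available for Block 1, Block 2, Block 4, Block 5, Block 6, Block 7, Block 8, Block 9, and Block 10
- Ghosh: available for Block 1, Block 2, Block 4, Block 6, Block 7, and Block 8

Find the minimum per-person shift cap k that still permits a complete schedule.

With 4 technicians and 11 worker-slots to fill, someone must work at least ⌈11/4⌉ = 3 shifts, so k ≥ 3.
k = 3 works: Block 1→Diallo, Block 2→Dubois, Block 3→Cho, Block 4→Diallo, Block 5→Diallo, Block 6→Dubois, Block 7→Dubois+Ghosh, Block 8→Ghosh, Block 9→Cho, Block 10→Cho.
Loads: Cho 3, Diallo 3, Dubois 3, Ghosh 2 — all ≤ 3.

3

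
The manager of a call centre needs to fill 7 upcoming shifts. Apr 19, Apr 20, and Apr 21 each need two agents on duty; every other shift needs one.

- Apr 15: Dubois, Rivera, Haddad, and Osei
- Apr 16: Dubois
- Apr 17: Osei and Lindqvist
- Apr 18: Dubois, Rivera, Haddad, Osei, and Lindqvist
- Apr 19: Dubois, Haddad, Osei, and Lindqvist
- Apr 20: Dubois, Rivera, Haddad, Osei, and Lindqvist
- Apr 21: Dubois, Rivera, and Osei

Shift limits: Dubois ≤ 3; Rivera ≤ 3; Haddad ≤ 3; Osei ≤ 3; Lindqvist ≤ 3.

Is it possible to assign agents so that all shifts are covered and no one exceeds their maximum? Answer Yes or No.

Apr 16 can only be covered by Dubois, so that assignment is forced.
One valid schedule: Apr 15→Dubois, Apr 16→Dubois, Apr 17→Osei, Apr 18→Rivera, Apr 19→Haddad+Osei, Apr 20→Rivera+Haddad, Apr 21→Dubois+Rivera.
Loads: Dubois 3/3, Rivera 3/3, Haddad 2/3, Osei 2/3, Lindqvist 0/3 — all within limits.

Yes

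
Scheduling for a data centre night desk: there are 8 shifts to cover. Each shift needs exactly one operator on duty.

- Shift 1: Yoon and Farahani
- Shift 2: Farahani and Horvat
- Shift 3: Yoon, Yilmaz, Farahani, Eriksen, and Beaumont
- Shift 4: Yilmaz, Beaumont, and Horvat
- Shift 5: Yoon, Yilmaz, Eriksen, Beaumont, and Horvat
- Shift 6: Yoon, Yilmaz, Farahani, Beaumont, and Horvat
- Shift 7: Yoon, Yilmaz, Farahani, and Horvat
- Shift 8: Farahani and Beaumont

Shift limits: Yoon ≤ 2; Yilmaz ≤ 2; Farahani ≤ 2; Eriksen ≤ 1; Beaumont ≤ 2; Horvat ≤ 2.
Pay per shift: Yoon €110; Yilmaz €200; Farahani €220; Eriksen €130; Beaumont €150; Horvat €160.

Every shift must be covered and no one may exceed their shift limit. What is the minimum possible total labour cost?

€1170

Picking the cheapest available operator for each shift independently would cost €1010, but that ignores the shift limits.
An optimal schedule: Shift 1→Yoon, Shift 2→Horvat, Shift 3→Eriksen, Shift 4→Beaumont, Shift 5→Horvat, Shift 6→Yilmaz, Shift 7→Yoon, Shift 8→Beaumont.
Total: 110 + 160 + 130 + 150 + 160 + 200 + 110 + 150 = €1170.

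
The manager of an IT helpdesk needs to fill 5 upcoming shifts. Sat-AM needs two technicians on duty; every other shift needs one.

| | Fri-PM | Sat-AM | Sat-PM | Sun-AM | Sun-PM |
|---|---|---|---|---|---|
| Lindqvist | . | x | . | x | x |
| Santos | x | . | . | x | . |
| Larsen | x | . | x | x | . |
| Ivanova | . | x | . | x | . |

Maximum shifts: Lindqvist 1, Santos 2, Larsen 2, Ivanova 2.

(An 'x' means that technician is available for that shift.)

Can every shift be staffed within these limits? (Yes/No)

Total capacity is 7 and 6 slots are needed, so capacity alone doesn't rule it out.
Shifts {Sat-AM, Sun-PM} need 3 worker-slots in total, but the technicians available for any of those shifts (Lindqvist and Ivanova) can supply at most 2 among them. So no valid schedule exists.

No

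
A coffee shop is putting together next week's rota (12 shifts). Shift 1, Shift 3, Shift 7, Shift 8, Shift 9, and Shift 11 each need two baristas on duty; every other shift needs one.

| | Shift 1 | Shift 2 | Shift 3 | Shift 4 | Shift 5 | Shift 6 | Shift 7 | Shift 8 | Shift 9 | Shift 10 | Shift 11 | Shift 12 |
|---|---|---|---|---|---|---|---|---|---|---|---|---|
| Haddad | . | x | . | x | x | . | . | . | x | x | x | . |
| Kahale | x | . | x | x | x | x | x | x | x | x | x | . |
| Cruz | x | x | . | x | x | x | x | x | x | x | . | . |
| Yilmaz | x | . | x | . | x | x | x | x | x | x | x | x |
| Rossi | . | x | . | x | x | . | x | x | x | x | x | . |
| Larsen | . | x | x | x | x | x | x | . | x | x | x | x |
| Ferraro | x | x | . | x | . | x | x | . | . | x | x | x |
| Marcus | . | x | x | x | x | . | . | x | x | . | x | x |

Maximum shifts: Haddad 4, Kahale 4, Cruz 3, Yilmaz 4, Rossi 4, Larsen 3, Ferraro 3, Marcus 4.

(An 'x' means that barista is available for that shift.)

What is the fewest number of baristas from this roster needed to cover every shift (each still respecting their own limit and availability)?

5

18 slots to fill and no one can take more than 4, so at least ⌈18/4⌉ = 5 baristas are needed.
Haddad, Kahale, Cruz, Yilmaz, and Rossi alone can cover everything: Shift 1→Kahale+Cruz, Shift 2→Haddad, Shift 3→Kahale+Yilmaz, Shift 4→Haddad, Shift 5→Haddad, Shift 6→Kahale, Shift 7→Kahale+Cruz, Shift 8→Cruz+Rossi, Shift 9→Yilmaz+Rossi, Shift 10→Haddad, Shift 11→Yilmaz+Rossi, Shift 12→Yilmaz.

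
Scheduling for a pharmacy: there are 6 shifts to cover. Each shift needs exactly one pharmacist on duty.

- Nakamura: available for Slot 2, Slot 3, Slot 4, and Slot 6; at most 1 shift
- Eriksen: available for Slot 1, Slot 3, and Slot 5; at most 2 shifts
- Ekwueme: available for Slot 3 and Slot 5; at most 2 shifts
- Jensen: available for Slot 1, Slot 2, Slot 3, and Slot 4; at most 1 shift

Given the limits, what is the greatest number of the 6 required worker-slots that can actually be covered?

5

Total capacity across all pharmacists is 1+2+2+1 = 6, and 6 slots are needed, so at most 6 can be filled.
Shifts {Slot 2, Slot 4, Slot 6} need 3 slots but only Nakamura and Jensen are available for them, supplying at most 2 — so at least 1 slot must go unfilled.
An assignment achieving 5: Slot 1→Eriksen, Slot 2→Jensen, Slot 3→Ekwueme, Slot 5→Eriksen, Slot 6→Nakamura.
Loads: Nakamura 1/1, Eriksen 2/2, Ekwueme 1/2, Jensen 1/1.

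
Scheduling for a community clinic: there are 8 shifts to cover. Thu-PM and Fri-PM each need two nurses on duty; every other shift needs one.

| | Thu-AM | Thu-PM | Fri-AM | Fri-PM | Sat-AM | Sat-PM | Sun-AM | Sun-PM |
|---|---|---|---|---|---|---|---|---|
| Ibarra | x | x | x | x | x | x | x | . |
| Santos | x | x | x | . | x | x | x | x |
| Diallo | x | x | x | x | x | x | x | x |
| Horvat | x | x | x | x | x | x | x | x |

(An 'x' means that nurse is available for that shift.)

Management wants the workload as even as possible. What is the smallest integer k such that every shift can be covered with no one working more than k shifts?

With 4 nurses and 10 worker-slots to fill, someone must work at least ⌈10/4⌉ = 3 shifts, so k ≥ 3.
k = 3 works: Thu-AM→Ibarra, Thu-PM→Diallo+Horvat, Fri-AM→Ibarra, Fri-PM→Ibarra+Diallo, Sat-AM→Santos, Sat-PM→Santos, Sun-AM→Diallo, Sun-PM→Santos.
Loads: Ibarra 3, Santos 3, Diallo 3, Horvat 1 — all ≤ 3.

3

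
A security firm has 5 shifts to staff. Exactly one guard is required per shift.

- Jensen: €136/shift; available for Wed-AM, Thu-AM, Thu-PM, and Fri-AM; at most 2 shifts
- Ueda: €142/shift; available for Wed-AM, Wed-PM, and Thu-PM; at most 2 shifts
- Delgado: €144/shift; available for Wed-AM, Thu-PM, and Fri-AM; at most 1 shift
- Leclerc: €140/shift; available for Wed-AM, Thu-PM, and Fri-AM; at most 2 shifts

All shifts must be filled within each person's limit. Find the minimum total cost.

€694

Wed-PM can only be covered by Ueda, so that assignment is forced.
Thu-AM can only be covered by Jensen, so that assignment is forced.
Picking the cheapest available guard for each shift independently would cost €686, but that ignores the shift limits.
An optimal schedule: Wed-AM→Leclerc, Wed-PM→Ueda, Thu-AM→Jensen, Thu-PM→Leclerc, Fri-AM→Jensen.
Total: 140 + 142 + 136 + 140 + 136 = €694.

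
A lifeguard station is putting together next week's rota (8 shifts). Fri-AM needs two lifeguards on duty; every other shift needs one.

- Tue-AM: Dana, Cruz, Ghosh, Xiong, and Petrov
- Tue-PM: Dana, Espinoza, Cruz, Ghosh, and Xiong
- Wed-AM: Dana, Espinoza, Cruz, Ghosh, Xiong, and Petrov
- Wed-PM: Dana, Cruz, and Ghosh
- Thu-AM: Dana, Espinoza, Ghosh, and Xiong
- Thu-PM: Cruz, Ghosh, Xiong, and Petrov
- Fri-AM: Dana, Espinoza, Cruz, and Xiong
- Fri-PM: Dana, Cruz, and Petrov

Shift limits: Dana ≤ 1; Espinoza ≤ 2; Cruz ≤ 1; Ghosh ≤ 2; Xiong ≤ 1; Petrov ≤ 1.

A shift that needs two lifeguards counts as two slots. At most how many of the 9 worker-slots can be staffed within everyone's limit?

8

Total capacity across all lifeguards is 1+2+1+2+1+1 = 8, and 9 slots are needed, so at most 8 can be filled.
An assignment achieving 8: Tue-AM→Ghosh, Wed-AM→Petrov, Wed-PM→Dana, Thu-AM→Espinoza, Thu-PM→Ghosh, Fri-AM→Espinoza+Xiong, Fri-PM→Cruz.
Loads: Dana 1/1, Espinoza 2/2, Cruz 1/1, Ghosh 2/2, Xiong 1/1, Petrov 1/1.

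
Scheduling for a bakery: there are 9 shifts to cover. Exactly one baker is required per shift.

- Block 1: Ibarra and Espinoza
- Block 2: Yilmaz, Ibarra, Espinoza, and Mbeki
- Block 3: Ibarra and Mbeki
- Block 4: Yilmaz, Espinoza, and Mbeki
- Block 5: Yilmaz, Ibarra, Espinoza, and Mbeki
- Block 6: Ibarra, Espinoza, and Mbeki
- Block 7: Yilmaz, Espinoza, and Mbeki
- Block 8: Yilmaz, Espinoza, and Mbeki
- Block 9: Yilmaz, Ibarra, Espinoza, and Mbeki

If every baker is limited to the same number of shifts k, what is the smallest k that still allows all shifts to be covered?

3

With 4 bakers and 9 worker-slots to fill, someone must work at least ⌈9/4⌉ = 3 shifts, so k ≥ 3.
k = 3 works: Block 1→Ibarra, Block 2→Espinoza, Block 3→Ibarra, Block 4→Yilmaz, Block 5→Espinoza, Block 6→Ibarra, Block 7→Yilmaz, Block 8→Yilmaz, Block 9→Espinoza.
Loads: Yilmaz 3, Ibarra 3, Espinoza 3, Mbeki 0 — all ≤ 3.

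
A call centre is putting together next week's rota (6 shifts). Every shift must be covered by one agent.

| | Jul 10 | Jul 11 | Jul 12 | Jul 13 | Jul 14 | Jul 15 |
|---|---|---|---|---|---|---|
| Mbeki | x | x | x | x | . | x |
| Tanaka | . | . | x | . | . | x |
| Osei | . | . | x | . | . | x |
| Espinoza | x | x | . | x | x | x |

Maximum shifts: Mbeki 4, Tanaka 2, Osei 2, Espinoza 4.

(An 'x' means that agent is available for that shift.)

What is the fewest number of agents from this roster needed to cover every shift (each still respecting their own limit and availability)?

6 slots to fill and no one can take more than 4, so at least ⌈6/4⌉ = 2 agents are needed.
Mbeki and Espinoza alone can cover everything: Jul 10→Mbeki, Jul 11→Mbeki, Jul 12→Mbeki, Jul 13→Mbeki, Jul 14→Espinoza, Jul 15→Espinoza.

2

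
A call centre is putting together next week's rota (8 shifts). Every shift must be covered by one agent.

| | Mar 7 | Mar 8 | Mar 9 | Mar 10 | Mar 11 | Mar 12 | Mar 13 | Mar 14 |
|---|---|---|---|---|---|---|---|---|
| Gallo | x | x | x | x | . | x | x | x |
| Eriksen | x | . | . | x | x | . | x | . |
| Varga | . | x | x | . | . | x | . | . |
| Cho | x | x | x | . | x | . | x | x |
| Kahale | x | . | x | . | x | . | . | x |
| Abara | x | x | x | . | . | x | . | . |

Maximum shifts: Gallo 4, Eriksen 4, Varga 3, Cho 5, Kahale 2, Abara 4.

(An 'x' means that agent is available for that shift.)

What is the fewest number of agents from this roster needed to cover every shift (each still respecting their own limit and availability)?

2

8 slots to fill and no one can take more than 5, so at least ⌈8/5⌉ = 2 agents are needed.
Gallo and Eriksen alone can cover everything: Mar 7→Eriksen, Mar 8→Gallo, Mar 9→Gallo, Mar 10→Eriksen, Mar 11→Eriksen, Mar 12→Gallo, Mar 13→Eriksen, Mar 14→Gallo.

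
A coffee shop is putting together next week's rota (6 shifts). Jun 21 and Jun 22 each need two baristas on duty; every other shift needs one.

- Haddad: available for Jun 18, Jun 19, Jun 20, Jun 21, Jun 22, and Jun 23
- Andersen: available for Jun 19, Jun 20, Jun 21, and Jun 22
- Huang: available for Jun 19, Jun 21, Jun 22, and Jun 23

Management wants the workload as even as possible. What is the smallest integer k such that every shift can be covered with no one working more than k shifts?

3

With 3 baristas and 8 worker-slots to fill, someone must work at least ⌈8/3⌉ = 3 shifts, so k ≥ 3.
k = 3 works: Jun 18→Haddad, Jun 19→Andersen, Jun 20→Haddad, Jun 21→Andersen+Huang, Jun 22→Andersen+Huang, Jun 23→Haddad.
Loads: Haddad 3, Andersen 3, Huang 2 — all ≤ 3.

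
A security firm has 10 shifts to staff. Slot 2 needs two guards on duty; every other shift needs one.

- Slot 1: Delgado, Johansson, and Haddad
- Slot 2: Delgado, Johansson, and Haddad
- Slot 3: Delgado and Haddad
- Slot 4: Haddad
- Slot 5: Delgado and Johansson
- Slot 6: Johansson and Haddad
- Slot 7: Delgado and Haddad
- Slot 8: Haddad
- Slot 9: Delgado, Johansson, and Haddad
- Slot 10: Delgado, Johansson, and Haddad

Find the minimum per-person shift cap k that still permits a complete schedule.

4

With 3 guards and 11 worker-slots to fill, someone must work at least ⌈11/3⌉ = 4 shifts, so k ≥ 4.
k = 4 works: Slot 1→Delgado, Slot 2→Johansson+Haddad, Slot 3→Delgado, Slot 4→Haddad, Slot 5→Delgado, Slot 6→Johansson, Slot 7→Delgado, Slot 8→Haddad, Slot 9→Johansson, Slot 10→Johansson.
Loads: Delgado 4, Johansson 4, Haddad 3 — all ≤ 4.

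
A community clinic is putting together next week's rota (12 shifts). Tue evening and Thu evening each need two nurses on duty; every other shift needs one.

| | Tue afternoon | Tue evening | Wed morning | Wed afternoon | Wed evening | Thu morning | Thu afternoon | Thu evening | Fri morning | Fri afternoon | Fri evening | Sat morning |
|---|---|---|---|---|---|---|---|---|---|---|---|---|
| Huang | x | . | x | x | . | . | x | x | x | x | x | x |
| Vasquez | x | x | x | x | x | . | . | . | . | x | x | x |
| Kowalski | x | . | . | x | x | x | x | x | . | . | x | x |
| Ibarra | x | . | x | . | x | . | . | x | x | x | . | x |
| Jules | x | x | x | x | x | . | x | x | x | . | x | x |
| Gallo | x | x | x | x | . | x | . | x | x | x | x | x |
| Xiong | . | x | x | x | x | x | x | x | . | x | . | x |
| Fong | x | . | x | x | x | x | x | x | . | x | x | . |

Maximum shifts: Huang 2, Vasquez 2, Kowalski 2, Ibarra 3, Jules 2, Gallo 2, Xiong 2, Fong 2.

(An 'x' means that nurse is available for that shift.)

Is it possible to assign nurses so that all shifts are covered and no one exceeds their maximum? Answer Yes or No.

Yes

One valid schedule: Tue afternoon→Ibarra, Tue evening→Vasquez+Jules, Wed morning→Ibarra, Wed afternoon→Jules, Wed evening→Vasquez, Thu morning→Kowalski, Thu afternoon→Huang, Thu evening→Gallo+Xiong, Fri morning→Huang, Fri afternoon→Ibarra, Fri evening→Kowalski, Sat morning→Gallo.
Loads: Huang 2/2, Vasquez 2/2, Kowalski 2/2, Ibarra 3/3, Jules 2/2, Gallo 2/2, Xiong 1/2, Fong 0/2 — all within limits.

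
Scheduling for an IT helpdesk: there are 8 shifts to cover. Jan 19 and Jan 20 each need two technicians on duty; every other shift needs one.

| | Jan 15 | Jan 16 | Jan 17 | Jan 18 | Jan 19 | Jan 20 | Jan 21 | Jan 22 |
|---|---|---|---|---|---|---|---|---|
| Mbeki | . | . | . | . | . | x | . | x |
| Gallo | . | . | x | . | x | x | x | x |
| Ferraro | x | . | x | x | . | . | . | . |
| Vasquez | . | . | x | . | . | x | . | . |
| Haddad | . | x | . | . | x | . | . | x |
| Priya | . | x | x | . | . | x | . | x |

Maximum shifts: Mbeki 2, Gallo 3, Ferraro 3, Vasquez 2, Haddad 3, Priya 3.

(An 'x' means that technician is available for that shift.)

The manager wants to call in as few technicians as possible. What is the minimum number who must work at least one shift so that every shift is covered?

4

10 slots to fill and no one can take more than 3, so at least ⌈10/3⌉ = 4 technicians are needed.
Mbeki, Gallo, Ferraro, and Haddad alone can cover everything: Jan 15→Ferraro, Jan 16→Haddad, Jan 17→Ferraro, Jan 18→Ferraro, Jan 19→Gallo+Haddad, Jan 20→Mbeki+Gallo, Jan 21→Gallo, Jan 22→Mbeki.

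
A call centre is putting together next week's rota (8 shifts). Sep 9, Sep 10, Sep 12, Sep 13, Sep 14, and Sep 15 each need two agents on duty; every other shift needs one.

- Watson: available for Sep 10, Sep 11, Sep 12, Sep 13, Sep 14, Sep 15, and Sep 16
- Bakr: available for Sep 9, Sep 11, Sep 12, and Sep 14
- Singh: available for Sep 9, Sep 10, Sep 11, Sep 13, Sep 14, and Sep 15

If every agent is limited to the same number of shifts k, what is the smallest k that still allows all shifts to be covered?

With 3 agents and 14 worker-slots to fill, someone must work at least ⌈14/3⌉ = 5 shifts, so k ≥ 5.
k = 5 works: Sep 9→Bakr+Singh, Sep 10→Watson+Singh, Sep 11→Bakr, Sep 12→Watson+Bakr, Sep 13→Watson+Singh, Sep 14→Bakr+Singh, Sep 15→Watson+Singh, Sep 16→Watson.
Loads: Watson 5, Bakr 4, Singh 5 — all ≤ 5.

5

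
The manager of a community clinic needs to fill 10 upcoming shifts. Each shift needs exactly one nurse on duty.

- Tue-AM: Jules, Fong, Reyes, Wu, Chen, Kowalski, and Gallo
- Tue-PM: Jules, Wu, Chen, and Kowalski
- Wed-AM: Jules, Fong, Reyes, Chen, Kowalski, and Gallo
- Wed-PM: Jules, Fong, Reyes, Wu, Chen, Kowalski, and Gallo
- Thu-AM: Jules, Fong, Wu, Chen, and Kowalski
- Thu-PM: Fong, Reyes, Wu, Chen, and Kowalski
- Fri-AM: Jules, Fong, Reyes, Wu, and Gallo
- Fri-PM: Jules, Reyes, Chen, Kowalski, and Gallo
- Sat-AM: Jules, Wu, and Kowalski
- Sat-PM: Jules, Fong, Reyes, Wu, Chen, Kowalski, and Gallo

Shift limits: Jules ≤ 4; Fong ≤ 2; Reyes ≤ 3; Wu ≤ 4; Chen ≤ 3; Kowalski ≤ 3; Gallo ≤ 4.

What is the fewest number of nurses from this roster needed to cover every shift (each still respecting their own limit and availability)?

10 slots to fill and no one can take more than 4, so at least ⌈10/4⌉ = 3 nurses are needed.
Jules, Fong, and Wu alone can cover everything: Tue-AM→Fong, Tue-PM→Jules, Wed-AM→Jules, Wed-PM→Wu, Thu-AM→Wu, Thu-PM→Fong, Fri-AM→Wu, Fri-PM→Jules, Sat-AM→Jules, Sat-PM→Wu.

3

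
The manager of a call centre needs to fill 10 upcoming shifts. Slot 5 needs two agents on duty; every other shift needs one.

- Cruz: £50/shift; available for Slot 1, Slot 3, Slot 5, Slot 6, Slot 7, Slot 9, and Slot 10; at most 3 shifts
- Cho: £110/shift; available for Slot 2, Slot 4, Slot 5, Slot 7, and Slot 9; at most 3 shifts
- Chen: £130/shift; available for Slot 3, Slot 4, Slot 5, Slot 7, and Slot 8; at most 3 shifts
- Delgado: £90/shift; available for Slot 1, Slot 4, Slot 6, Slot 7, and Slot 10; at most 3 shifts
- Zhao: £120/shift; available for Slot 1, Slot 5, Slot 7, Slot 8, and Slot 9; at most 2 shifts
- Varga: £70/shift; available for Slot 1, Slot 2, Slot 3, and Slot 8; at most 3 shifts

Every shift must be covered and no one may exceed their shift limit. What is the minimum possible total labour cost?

£850

Picking the cheapest available agent for each shift independently would cost £690, but that ignores the shift limits.
An optimal schedule: Slot 1→Delgado, Slot 2→Varga, Slot 3→Varga, Slot 4→Delgado, Slot 5→Cruz+Cho, Slot 6→Cruz, Slot 7→Delgado, Slot 8→Varga, Slot 9→Cho, Slot 10→Cruz.
Total: 90 + 70 + 70 + 90 + 50 + 110 + 50 + 90 + 70 + 110 + 50 = £850.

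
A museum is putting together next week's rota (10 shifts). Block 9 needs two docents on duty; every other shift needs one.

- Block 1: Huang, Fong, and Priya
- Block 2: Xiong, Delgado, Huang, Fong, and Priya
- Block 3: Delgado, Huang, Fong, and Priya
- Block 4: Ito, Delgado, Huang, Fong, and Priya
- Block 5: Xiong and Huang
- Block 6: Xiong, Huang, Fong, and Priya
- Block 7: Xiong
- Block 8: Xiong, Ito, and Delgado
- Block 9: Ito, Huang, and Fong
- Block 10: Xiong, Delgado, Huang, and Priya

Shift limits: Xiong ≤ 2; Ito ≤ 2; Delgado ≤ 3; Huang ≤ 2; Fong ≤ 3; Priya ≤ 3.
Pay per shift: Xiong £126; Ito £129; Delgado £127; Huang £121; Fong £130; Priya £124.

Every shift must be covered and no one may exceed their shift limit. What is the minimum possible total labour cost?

Block 7 can only be covered by Xiong, so that assignment is forced.
Picking the cheapest available docent for each shift independently would cost £1349, but that ignores the shift limits.
An optimal schedule: Block 1→Priya, Block 2→Delgado, Block 3→Priya, Block 4→Delgado, Block 5→Huang, Block 6→Priya, Block 7→Xiong, Block 8→Xiong, Block 9→Huang+Ito, Block 10→Delgado.
Total: 124 + 127 + 124 + 127 + 121 + 124 + 126 + 126 + 121 + 129 + 127 = £1376.

£1376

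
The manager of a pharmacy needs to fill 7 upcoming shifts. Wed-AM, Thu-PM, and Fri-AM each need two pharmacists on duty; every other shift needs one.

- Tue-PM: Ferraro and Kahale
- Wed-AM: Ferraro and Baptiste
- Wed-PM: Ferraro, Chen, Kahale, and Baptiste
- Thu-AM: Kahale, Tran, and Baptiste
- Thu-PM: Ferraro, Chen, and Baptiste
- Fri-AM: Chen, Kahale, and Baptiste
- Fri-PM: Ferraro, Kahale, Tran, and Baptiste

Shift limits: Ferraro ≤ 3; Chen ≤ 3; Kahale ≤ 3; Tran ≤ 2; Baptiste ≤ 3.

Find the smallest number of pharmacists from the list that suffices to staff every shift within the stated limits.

10 slots to fill and no one can take more than 3, so at least ⌈10/3⌉ = 4 pharmacists are needed.
Ferraro, Chen, Kahale, and Baptiste alone can cover everything: Tue-PM→Ferraro, Wed-AM→Ferraro+Baptiste, Wed-PM→Chen, Thu-AM→Kahale, Thu-PM→Ferraro+Chen, Fri-AM→Chen+Kahale, Fri-PM→Kahale.

4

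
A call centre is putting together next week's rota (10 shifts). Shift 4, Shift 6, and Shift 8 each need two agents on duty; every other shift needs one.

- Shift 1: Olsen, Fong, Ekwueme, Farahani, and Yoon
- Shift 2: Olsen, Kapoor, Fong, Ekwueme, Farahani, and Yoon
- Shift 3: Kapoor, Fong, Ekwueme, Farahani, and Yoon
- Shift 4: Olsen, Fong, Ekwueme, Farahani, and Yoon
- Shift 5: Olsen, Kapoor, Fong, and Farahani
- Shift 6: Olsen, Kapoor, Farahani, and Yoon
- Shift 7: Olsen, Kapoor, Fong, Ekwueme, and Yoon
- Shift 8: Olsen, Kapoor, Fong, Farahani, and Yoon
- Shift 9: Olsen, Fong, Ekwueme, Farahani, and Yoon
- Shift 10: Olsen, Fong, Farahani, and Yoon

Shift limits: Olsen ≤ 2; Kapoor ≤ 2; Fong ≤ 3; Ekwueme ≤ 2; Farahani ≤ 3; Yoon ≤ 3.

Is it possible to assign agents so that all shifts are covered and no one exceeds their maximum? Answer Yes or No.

Yes

One valid schedule: Shift 1→Fong, Shift 2→Fong, Shift 3→Kapoor, Shift 4→Ekwueme+Farahani, Shift 5→Olsen, Shift 6→Farahani+Yoon, Shift 7→Kapoor, Shift 8→Farahani+Yoon, Shift 9→Fong, Shift 10→Olsen.
Loads: Olsen 2/2, Kapoor 2/2, Fong 3/3, Ekwueme 1/2, Farahani 3/3, Yoon 2/3 — all within limits.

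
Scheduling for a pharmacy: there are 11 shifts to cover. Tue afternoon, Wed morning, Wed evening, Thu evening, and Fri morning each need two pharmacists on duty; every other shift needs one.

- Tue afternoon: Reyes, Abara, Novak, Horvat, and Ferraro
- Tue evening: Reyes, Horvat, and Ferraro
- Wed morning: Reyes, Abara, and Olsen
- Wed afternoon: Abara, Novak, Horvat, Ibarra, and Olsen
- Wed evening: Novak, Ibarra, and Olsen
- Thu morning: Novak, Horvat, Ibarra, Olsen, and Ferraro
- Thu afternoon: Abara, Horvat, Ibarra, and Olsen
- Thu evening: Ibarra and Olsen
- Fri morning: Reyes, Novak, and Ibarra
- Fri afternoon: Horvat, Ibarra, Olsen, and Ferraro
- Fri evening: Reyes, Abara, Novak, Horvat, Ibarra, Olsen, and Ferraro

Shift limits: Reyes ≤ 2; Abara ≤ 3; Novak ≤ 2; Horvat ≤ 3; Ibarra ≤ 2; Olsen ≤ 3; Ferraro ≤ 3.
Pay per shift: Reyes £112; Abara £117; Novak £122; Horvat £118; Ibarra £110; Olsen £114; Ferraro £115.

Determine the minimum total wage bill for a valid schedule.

£1840

Thu evening can only be covered by Ibarra and Olsen, so that assignment is forced.
Picking the cheapest available pharmacist for each shift independently would cost £1785, but that ignores the shift limits.
An optimal schedule: Tue afternoon→Ferraro+Horvat, Tue evening→Reyes, Wed morning→Olsen+Abara, Wed afternoon→Abara, Wed evening→Ibarra+Olsen, Thu morning→Ferraro, Thu afternoon→Abara, Thu evening→Ibarra+Olsen, Fri morning→Reyes+Novak, Fri afternoon→Ferraro, Fri evening→Horvat.
Total: 115 + 118 + 112 + 114 + 117 + 117 + 110 + 114 + 115 + 117 + 110 + 114 + 112 + 122 + 115 + 118 = £1840.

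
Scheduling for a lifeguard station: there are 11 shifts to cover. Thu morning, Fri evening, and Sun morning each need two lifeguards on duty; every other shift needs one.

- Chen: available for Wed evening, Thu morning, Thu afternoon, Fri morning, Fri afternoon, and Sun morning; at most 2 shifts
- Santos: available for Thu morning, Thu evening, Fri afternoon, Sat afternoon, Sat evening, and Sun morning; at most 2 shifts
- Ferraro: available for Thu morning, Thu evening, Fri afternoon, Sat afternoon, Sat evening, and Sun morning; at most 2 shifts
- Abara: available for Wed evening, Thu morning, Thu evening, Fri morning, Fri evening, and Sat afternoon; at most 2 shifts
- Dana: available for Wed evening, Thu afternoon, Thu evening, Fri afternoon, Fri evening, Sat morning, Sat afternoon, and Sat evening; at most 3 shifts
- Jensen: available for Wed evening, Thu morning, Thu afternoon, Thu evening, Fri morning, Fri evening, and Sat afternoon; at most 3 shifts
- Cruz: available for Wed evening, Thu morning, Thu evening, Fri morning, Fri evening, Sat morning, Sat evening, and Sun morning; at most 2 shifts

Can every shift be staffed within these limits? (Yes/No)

One valid schedule: Wed evening→Abara, Thu morning→Jensen+Cruz, Thu afternoon→Chen, Thu evening→Abara, Fri morning→Chen, Fri afternoon→Santos, Fri evening→Dana+Jensen, Sat morning→Dana, Sat afternoon→Ferraro, Sat evening→Santos, Sun morning→Ferraro+Cruz.
Loads: Chen 2/2, Santos 2/2, Ferraro 2/2, Abara 2/2, Dana 2/3, Jensen 2/3, Cruz 2/2 — all within limits.

Yes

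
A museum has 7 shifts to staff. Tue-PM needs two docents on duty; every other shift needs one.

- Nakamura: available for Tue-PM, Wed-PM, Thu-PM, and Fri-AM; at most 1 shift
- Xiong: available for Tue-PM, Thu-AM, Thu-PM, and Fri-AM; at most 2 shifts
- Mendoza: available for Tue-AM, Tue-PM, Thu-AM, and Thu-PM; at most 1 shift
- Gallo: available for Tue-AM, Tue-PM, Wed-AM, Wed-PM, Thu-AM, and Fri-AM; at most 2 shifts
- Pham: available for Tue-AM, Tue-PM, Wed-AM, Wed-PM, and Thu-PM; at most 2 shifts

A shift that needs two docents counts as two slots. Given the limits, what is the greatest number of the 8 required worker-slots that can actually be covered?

8

Total capacity across all docents is 1+2+1+2+2 = 8, and 8 slots are needed, so at most 8 can be filled.
An assignment achieving 8: Tue-AM→Mendoza, Tue-PM→Gallo+Pham, Wed-AM→Gallo, Wed-PM→Nakamura, Thu-AM→Xiong, Thu-PM→Pham, Fri-AM→Xiong.
Loads: Nakamura 1/1, Xiong 2/2, Mendoza 1/1, Gallo 2/2, Pham 2/2.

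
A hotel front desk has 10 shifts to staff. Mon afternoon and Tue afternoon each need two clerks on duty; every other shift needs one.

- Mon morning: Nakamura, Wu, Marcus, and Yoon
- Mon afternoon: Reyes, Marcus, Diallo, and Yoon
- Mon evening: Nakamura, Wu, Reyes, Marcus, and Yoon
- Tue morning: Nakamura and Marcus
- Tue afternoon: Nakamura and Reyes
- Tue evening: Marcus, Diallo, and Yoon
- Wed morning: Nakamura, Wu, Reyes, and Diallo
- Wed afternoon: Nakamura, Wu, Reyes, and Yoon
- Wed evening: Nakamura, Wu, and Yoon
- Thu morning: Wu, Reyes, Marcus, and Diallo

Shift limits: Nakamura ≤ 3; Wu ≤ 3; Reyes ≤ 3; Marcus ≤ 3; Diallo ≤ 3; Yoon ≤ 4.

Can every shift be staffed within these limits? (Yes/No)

Yes

Tue afternoon can only be covered by Nakamura and Reyes, so that assignment is forced.
One valid schedule: Mon morning→Wu, Mon afternoon→Marcus+Diallo, Mon evening→Reyes, Tue morning→Nakamura, Tue afternoon→Nakamura+Reyes, Tue evening→Marcus, Wed morning→Wu, Wed afternoon→Wu, Wed evening→Nakamura, Thu morning→Reyes.
Loads: Nakamura 3/3, Wu 3/3, Reyes 3/3, Marcus 2/3, Diallo 1/3, Yoon 0/4 — all within limits.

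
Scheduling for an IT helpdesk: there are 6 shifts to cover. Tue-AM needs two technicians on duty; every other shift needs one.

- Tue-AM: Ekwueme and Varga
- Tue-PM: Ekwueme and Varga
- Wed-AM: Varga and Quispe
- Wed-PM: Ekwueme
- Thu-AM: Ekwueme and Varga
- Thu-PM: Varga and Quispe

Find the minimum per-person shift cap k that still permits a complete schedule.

With 3 technicians and 7 worker-slots to fill, someone must work at least ⌈7/3⌉ = 3 shifts, so k ≥ 3.
k = 3 works: Tue-AM→Ekwueme+Varga, Tue-PM→Ekwueme, Wed-AM→Varga, Wed-PM→Ekwueme, Thu-AM→Varga, Thu-PM→Quispe.
Loads: Ekwueme 3, Varga 3, Quispe 1 — all ≤ 3.

3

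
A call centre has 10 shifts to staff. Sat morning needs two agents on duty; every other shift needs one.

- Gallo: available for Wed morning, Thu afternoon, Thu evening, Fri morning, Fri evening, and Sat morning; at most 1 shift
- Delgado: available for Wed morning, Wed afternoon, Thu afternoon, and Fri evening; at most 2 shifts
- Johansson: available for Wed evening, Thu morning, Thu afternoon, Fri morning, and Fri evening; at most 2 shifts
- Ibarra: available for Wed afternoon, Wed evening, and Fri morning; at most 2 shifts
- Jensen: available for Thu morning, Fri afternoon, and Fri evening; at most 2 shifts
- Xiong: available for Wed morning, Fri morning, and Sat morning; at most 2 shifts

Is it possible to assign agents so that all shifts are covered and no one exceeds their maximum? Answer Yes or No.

Total capacity is 11 and 11 slots are needed, so capacity alone doesn't rule it out.
Shifts {Thu evening, Sat morning} need 3 worker-slots in total, but the agents available for any of those shifts (Gallo and Xiong) can supply at most 2 among them. So no valid schedule exists.

No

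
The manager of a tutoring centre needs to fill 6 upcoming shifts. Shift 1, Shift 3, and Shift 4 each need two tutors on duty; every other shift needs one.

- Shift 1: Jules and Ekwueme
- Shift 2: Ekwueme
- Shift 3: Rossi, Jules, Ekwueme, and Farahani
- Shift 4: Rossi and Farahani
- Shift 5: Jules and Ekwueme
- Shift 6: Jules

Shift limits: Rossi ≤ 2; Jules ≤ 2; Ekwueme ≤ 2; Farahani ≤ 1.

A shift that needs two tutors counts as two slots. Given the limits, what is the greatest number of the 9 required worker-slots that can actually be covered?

7

Total capacity across all tutors is 2+2+2+1 = 7, and 9 slots are needed, so at most 7 can be filled.
An assignment achieving 7: Shift 1→Jules+Ekwueme, Shift 2→Ekwueme, Shift 3→Rossi, Shift 4→Rossi+Farahani, Shift 6→Jules.
Loads: Rossi 2/2, Jules 2/2, Ekwueme 2/2, Farahani 1/1.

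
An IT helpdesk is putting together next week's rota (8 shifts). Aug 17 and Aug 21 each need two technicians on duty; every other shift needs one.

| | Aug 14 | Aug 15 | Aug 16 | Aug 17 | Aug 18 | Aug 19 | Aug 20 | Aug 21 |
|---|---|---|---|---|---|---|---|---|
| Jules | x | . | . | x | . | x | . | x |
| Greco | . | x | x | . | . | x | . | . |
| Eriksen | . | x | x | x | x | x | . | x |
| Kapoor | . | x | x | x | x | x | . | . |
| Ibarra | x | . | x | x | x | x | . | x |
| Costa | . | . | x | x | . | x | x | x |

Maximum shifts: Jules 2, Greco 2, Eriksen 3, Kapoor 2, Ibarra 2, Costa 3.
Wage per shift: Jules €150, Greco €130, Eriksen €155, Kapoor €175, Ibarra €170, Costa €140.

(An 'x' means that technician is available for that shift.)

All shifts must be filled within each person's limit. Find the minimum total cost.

Aug 20 can only be covered by Costa, so that assignment is forced.
Picking the cheapest available technician for each shift independently would cost €1415, but that ignores the shift limits.
An optimal schedule: Aug 14→Jules, Aug 15→Greco, Aug 16→Greco, Aug 17→Jules+Eriksen, Aug 18→Eriksen, Aug 19→Costa, Aug 20→Costa, Aug 21→Costa+Eriksen.
Total: 150 + 130 + 130 + 150 + 155 + 155 + 140 + 140 + 140 + 155 = €1445.

€1445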